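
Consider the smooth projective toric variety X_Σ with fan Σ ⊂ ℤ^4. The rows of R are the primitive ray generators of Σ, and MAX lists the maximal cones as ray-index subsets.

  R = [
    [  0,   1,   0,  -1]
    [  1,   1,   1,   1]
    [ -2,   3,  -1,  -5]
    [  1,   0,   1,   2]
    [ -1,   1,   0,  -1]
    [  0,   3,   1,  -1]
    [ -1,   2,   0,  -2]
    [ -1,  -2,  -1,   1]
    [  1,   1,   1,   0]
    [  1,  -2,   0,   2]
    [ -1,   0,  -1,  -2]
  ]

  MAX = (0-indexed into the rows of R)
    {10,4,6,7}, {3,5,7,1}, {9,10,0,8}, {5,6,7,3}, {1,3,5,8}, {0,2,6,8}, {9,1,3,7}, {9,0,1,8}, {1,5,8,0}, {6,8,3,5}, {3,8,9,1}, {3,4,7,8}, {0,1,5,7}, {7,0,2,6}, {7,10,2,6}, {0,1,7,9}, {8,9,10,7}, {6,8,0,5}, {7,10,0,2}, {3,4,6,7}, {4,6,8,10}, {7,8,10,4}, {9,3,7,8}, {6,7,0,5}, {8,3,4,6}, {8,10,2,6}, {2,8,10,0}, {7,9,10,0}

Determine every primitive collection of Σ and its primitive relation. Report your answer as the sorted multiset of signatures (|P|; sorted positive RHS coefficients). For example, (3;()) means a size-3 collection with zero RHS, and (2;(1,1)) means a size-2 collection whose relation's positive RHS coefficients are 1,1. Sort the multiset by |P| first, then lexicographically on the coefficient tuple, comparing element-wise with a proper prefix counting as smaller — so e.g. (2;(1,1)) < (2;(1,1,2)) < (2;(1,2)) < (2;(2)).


Primitive collections (22):

  P={3,10}:  v_{3} + v_{10} = 0  so sig = (2;())
  P={6,9}:  v_{6} + v_{9} = 0  so sig = (2;())
  P={0,3}:  v_{0} + v_{3} = v_{1}  so sig = (2;(1))
  P={0,4}:  v_{0} + v_{4} = v_{6}  so sig = (2;(1))
  P={1,6}:  v_{1} + v_{6} = v_{5}  so sig = (2;(1))
  P={1,10}:  v_{1} + v_{10} = v_{0}  so sig = (2;(1))
  P={5,9}:  v_{5} + v_{9} = v_{1}  so sig = (2;(1))
  P={1,4}:  v_{1} + v_{4} = v_{3} + v_{6}  so sig = (2;(1,1))
  P={2,3}:  v_{2} + v_{3} = v_{0} + v_{6}  so sig = (2;(1,1))
  P={2,9}:  v_{2} + v_{9} = v_{0} + v_{10}  so sig = (2;(1,1))
  P={4,9}:  v_{4} + v_{9} = v_{7} + v_{8}  so sig = (2;(1,1))
  P={5,10}:  v_{5} + v_{10} = v_{0} + v_{6}  so sig = (2;(1,1))
  P={1,2}:  v_{1} + v_{2} = 2·v_{0} + v_{6}  so sig = (2;(1,2))
  P={2,4}:  v_{2} + v_{4} = 2·v_{6} + v_{10}  so sig = (2;(1,2))
  P={4,5}:  v_{4} + v_{5} = v_{3} + 2·v_{6}  so sig = (2;(1,2))
  P={2,5}:  v_{2} + v_{5} = 2·v_{0} + 2·v_{6}  so sig = (2;(2,2))
  P={0,7,8}:  v_{0} + v_{7} + v_{8} = 0  so sig = (3;())
  P={0,6,10}:  v_{0} + v_{6} + v_{10} = v_{2}  so sig = (3;(1))
  P={1,7,8}:  v_{1} + v_{7} + v_{8} = v_{3}  so sig = (3;(1))
  P={6,7,8}:  v_{6} + v_{7} + v_{8} = v_{4}  so sig = (3;(1))
  P={2,7,8}:  v_{2} + v_{7} + v_{8} = v_{6} + v_{10}  so sig = (3;(1,1))
  P={5,7,8}:  v_{5} + v_{7} + v_{8} = v_{3} + v_{6}  so sig = (3;(1,1))

so the primitive-relation signature multiset is
{ (2;()) ×2,  (2;(1)) ×5,  (2;(1,1)) ×5,  (2;(1,2)) ×3,  (2;(2,2)),  (3;()),  (3;(1)) ×3,  (3;(1,1)) ×2 }


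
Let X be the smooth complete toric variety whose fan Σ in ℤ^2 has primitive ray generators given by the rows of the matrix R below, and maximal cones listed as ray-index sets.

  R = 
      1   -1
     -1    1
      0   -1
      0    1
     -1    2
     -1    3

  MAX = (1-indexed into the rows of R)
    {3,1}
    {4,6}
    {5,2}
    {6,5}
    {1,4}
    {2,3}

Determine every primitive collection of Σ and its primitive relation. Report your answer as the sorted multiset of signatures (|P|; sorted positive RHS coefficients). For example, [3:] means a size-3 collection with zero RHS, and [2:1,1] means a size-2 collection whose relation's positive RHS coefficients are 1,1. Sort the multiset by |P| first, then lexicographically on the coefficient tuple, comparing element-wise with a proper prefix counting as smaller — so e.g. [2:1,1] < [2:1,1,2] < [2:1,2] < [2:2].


Primitive collections (9):

  P={1,2}:  v_{1} + v_{2} = 0 ; sig = [2:]
  P={3,4}:  v_{3} + v_{4} = 0 ; sig = [2:]
  P={1,5}:  v_{1} + v_{5} = v_{4} ; sig = [2:1]
  P={2,4}:  v_{2} + v_{4} = v_{5} ; sig = [2:1]
  P={3,5}:  v_{3} + v_{5} = v_{2} ; sig = [2:1]
  P={3,6}:  v_{3} + v_{6} = v_{5} ; sig = [2:1]
  P={4,5}:  v_{4} + v_{5} = v_{6} ; sig = [2:1]
  P={1,6}:  v_{1} + v_{6} = 2·v_{4} ; sig = [2:2]
  P={2,6}:  v_{2} + v_{6} = 2·v_{5} ; sig = [2:2]

Signatures (|P|; sorted positive RHS coefficients), sorted:
{ [2:] ×2,  [2:1] ×5,  [2:2] ×2 }


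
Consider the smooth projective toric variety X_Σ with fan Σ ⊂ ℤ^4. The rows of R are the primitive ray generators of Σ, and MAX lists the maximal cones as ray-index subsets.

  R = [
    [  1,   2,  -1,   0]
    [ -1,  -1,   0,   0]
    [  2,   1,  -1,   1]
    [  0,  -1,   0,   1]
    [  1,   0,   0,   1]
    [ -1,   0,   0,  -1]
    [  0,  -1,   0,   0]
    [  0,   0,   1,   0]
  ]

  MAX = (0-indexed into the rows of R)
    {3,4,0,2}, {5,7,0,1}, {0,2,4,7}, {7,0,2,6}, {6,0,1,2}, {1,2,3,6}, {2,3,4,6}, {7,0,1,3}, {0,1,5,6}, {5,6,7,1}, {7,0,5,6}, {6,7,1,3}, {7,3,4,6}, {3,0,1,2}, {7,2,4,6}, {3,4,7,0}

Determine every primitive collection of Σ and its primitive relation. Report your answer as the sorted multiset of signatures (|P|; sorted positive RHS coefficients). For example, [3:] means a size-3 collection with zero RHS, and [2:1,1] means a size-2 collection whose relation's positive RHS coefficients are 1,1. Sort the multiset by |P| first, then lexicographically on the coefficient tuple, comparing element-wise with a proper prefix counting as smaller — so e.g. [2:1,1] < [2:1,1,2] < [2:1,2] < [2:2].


Primitive collections (9):

  P={4,5}:  v_{4} + v_{5} = 0  ⟹  sig = [2:]
  P={1,4}:  v_{1} + v_{4} = v_{3}  ⟹  sig = [2:1]
  P={3,5}:  v_{3} + v_{5} = v_{1}  ⟹  sig = [2:1]
  P={2,5}:  v_{2} + v_{5} = v_{0} + v_{6}  ⟹  sig = [2:1,1]
  P={0,4,6}:  v_{0} + v_{4} + v_{6} = v_{2}  ⟹  sig = [3:1]
  P={1,2,7}:  v_{1} + v_{2} + v_{7} = v_{4}  ⟹  sig = [3:1]
  P={0,3,6}:  v_{0} + v_{3} + v_{6} = v_{1} + v_{2}  ⟹  sig = [3:1,1]
  P={2,3,7}:  v_{2} + v_{3} + v_{7} = 2·v_{4}  ⟹  sig = [3:2]
  P={0,1,6,7}:  v_{0} + v_{1} + v_{6} + v_{7} = 0  ⟹  sig = [4:]

Sorted signature multiset PRS(X):
[[2:], [2:1], [2:1], [2:1,1], [3:1], [3:1], [3:1,1], [3:2], [4:]]


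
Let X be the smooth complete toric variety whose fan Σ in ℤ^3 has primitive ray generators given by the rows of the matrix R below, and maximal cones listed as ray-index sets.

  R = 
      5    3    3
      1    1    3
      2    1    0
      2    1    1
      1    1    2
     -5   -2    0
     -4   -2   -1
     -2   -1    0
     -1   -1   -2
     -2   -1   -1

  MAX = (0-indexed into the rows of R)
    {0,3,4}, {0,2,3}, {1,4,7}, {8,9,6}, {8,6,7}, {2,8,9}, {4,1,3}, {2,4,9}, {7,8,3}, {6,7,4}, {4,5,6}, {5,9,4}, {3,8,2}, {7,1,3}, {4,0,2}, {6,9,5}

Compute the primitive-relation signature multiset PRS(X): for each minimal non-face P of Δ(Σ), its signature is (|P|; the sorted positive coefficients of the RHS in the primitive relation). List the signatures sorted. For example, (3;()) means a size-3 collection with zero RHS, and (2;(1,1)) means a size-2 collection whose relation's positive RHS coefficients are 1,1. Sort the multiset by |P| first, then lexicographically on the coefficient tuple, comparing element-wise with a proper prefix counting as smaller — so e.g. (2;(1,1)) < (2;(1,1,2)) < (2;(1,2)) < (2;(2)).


Σ has 24 primitive collections:

  {2,7}:  v_{2} + v_{7} = 0  so sig = (2;())
  {3,9}:  v_{3} + v_{9} = 0  so sig = (2;())
  {4,8}:  v_{4} + v_{8} = 0  so sig = (2;())
  {0,6}:  v_{0} + v_{6} = v_{4}  so sig = (2;(1))
  {2,6}:  v_{2} + v_{6} = v_{9}  so sig = (2;(1))
  {3,6}:  v_{3} + v_{6} = v_{7}  so sig = (2;(1))
  {7,9}:  v_{7} + v_{9} = v_{6}  so sig = (2;(1))
  {0,7}:  v_{0} + v_{7} = v_{3} + v_{4}  so sig = (2;(1,1))
  {0,8}:  v_{0} + v_{8} = v_{2} + v_{3}  so sig = (2;(1,1))
  {0,9}:  v_{0} + v_{9} = v_{2} + v_{4}  so sig = (2;(1,1))
  {1,2}:  v_{1} + v_{2} = v_{3} + v_{4}  so sig = (2;(1,1))
  {1,8}:  v_{1} + v_{8} = v_{3} + v_{7}  so sig = (2;(1,1))
  {1,9}:  v_{1} + v_{9} = v_{4} + v_{7}  so sig = (2;(1,1))
  {3,5}:  v_{3} + v_{5} = v_{4} + v_{6}  so sig = (2;(1,1))
  {5,8}:  v_{5} + v_{8} = v_{6} + v_{9}  so sig = (2;(1,1))
  {1,5}:  v_{1} + v_{5} = 2·v_{4} + v_{6} + v_{7}  so sig = (2;(1,1,2))
  {0,5}:  v_{0} + v_{5} = 2·v_{4} + v_{9}  so sig = (2;(1,2))
  {1,6}:  v_{1} + v_{6} = v_{4} + 2·v_{7}  so sig = (2;(1,2))
  {2,5}:  v_{2} + v_{5} = v_{4} + 2·v_{9}  so sig = (2;(1,2))
  {5,7}:  v_{5} + v_{7} = v_{4} + 2·v_{6}  so sig = (2;(1,2))
  {0,1}:  v_{0} + v_{1} = 2·v_{3} + 2·v_{4}  so sig = (2;(2,2))
  {2,3,4}:  v_{2} + v_{3} + v_{4} = v_{0}  so sig = (3;(1))
  {3,4,7}:  v_{3} + v_{4} + v_{7} = v_{1}  so sig = (3;(1))
  {4,6,9}:  v_{4} + v_{6} + v_{9} = v_{5}  so sig = (3;(1))

so the primitive-relation signature multiset is
    |P|=2: 21 collections, coeffs (), (), (), (1), (1), (1), (1), (1,1), (1,1), (1,1), (1,1), (1,1), (1,1), (1,1), (1,1), (1,1,2), (1,2), (1,2), (1,2), (1,2), (2,2)
    |P|=3: 3 collections, coeffs (1), (1), (1)


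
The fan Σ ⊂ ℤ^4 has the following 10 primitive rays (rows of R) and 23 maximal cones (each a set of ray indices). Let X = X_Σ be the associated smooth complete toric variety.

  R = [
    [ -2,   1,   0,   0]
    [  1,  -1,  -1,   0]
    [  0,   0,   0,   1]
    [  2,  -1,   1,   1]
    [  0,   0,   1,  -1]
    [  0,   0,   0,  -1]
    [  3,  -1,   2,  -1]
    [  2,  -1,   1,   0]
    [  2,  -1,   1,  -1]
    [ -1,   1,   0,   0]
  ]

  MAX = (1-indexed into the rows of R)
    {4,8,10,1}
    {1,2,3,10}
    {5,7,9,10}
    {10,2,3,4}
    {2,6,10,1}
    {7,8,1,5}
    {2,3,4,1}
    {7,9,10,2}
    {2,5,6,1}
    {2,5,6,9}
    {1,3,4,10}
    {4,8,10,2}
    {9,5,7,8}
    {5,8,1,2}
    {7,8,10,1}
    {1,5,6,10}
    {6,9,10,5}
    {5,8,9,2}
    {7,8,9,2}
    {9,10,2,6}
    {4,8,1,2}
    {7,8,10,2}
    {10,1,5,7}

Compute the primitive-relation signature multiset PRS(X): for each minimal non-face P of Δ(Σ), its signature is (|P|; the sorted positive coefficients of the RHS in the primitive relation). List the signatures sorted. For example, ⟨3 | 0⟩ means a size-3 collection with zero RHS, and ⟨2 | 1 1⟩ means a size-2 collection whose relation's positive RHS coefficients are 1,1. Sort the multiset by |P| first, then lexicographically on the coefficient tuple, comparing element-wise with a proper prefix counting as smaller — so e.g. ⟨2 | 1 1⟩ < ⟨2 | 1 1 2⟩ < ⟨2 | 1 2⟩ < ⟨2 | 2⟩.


The 19 primitive collections of Σ (r=10, n=4):

  P={3,6}:  v_{3} + v_{6} = 0 — sig = ⟨2 | 0⟩
  P={1,9}:  v_{1} + v_{9} = v_{5} — sig = ⟨2 | 1⟩
  P={3,8}:  v_{3} + v_{8} = v_{4} — sig = ⟨2 | 1⟩
  P={3,9}:  v_{3} + v_{9} = v_{8} — sig = ⟨2 | 1⟩
  P={4,6}:  v_{4} + v_{6} = v_{8} — sig = ⟨2 | 1⟩
  P={6,8}:  v_{6} + v_{8} = v_{9} — sig = ⟨2 | 1⟩
  P={3,5}:  v_{3} + v_{5} = v_{1} + v_{8} — sig = ⟨2 | 1 1⟩
  P={3,7}:  v_{3} + v_{7} = 2·v_{8} + v_{10} — sig = ⟨2 | 1 2⟩
  P={4,5}:  v_{4} + v_{5} = v_{1} + 2·v_{8} — sig = ⟨2 | 1 2⟩
  P={6,7}:  v_{6} + v_{7} = 2·v_{9} + v_{10} — sig = ⟨2 | 1 2⟩
  P={4,7}:  v_{4} + v_{7} = 3·v_{8} + v_{10} — sig = ⟨2 | 1 3⟩
  P={4,9}:  v_{4} + v_{9} = 2·v_{8} — sig = ⟨2 | 2⟩
  P={1,2,7}:  v_{1} + v_{2} + v_{7} = v_{9} — sig = ⟨3 | 1⟩
  P={2,5,10}:  v_{2} + v_{5} + v_{10} = v_{6} — sig = ⟨3 | 1⟩
  P={8,9,10}:  v_{8} + v_{9} + v_{10} = v_{7} — sig = ⟨3 | 1⟩
  P={5,8,10}:  v_{5} + v_{8} + v_{10} = v_{1} + v_{7} — sig = ⟨3 | 1 1⟩
  P={2,5,7}:  v_{2} + v_{5} + v_{7} = 2·v_{9} — sig = ⟨3 | 2⟩
  P={1,2,8,10}:  v_{1} + v_{2} + v_{8} + v_{10} = 0 — sig = ⟨4 | 0⟩
  P={1,2,4,10}:  v_{1} + v_{2} + v_{4} + v_{10} = v_{3} — sig = ⟨4 | 1⟩

so the primitive-relation signature multiset is
    |P|=2: 12 collections, coeffs (), (1), (1), (1), (1), (1), (1,1), (1,2), (1,2), (1,2), (1,3), (2)
    |P|=3: 5 collections, coeffs (1), (1), (1), (1,1), (2)
    |P|=4: 2 collections, coeffs (), (1)


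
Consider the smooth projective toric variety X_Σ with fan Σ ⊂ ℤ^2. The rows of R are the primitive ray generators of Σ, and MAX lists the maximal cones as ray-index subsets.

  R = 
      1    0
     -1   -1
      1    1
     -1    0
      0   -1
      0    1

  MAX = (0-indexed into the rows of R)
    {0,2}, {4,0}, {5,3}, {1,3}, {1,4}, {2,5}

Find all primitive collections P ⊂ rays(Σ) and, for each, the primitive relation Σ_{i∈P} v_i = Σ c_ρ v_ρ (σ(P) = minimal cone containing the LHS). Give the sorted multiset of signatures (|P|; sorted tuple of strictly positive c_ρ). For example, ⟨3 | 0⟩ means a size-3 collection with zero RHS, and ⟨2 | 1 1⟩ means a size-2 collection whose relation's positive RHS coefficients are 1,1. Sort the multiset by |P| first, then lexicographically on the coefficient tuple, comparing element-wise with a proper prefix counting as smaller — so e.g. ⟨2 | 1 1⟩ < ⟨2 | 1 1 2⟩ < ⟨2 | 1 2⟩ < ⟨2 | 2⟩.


Σ has 9 primitive collections:

  P = {0,3}:  v_{0} + v_{3} = 0  →  sig = ⟨2 | 0⟩
  P = {1,2}:  v_{1} + v_{2} = 0  →  sig = ⟨2 | 0⟩
  P = {4,5}:  v_{4} + v_{5} = 0  →  sig = ⟨2 | 0⟩
  P = {0,1}:  v_{0} + v_{1} = v_{4}  →  sig = ⟨2 | 1⟩
  P = {0,5}:  v_{0} + v_{5} = v_{2}  →  sig = ⟨2 | 1⟩
  P = {1,5}:  v_{1} + v_{5} = v_{3}  →  sig = ⟨2 | 1⟩
  P = {2,3}:  v_{2} + v_{3} = v_{5}  →  sig = ⟨2 | 1⟩
  P = {2,4}:  v_{2} + v_{4} = v_{0}  →  sig = ⟨2 | 1⟩
  P = {3,4}:  v_{3} + v_{4} = v_{1}  →  sig = ⟨2 | 1⟩

so the primitive-relation signature multiset is
    ⟨2 | 0⟩
    ⟨2 | 0⟩
    ⟨2 | 0⟩
    ⟨2 | 1⟩
    ⟨2 | 1⟩
    ⟨2 | 1⟩
    ⟨2 | 1⟩
    ⟨2 | 1⟩
    ⟨2 | 1⟩


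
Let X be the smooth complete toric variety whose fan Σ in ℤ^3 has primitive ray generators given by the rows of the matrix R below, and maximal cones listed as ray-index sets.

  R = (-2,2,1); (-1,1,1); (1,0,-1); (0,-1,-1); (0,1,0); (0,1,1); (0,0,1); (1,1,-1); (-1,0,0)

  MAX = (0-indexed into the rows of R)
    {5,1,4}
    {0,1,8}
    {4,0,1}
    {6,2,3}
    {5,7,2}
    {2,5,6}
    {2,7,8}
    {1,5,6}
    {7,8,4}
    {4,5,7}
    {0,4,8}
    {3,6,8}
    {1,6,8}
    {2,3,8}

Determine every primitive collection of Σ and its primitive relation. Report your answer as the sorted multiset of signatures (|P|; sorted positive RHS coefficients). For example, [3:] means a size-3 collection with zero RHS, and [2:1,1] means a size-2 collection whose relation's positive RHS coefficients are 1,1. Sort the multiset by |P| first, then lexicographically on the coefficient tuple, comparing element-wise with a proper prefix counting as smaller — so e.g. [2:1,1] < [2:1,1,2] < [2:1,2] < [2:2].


Δ(Σ) — 9 vertices, 17 min non-faces:

  P = {3,5}:  v_{3} + v_{5} = 0  ⟹  sig = [2:]
  P = {1,2}:  v_{1} + v_{2} = v_{4}  ⟹  sig = [2:1]
  P = {1,3}:  v_{1} + v_{3} = v_{8}  ⟹  sig = [2:1]
  P = {2,4}:  v_{2} + v_{4} = v_{7}  ⟹  sig = [2:1]
  P = {4,6}:  v_{4} + v_{6} = v_{5}  ⟹  sig = [2:1]
  P = {5,8}:  v_{5} + v_{8} = v_{1}  ⟹  sig = [2:1]
  P = {3,4}:  v_{3} + v_{4} = v_{2} + v_{8}  ⟹  sig = [2:1,1]
  P = {6,7}:  v_{6} + v_{7} = v_{2} + v_{5}  ⟹  sig = [2:1,1]
  P = {0,2}:  v_{0} + v_{2} = 2·v_{4} + v_{8}  ⟹  sig = [2:1,2]
  P = {0,3}:  v_{0} + v_{3} = v_{4} + 2·v_{8}  ⟹  sig = [2:1,2]
  P = {0,5}:  v_{0} + v_{5} = 2·v_{1} + v_{4}  ⟹  sig = [2:1,2]
  P = {3,7}:  v_{3} + v_{7} = 2·v_{2} + v_{8}  ⟹  sig = [2:1,2]
  P = {0,7}:  v_{0} + v_{7} = 3·v_{4} + v_{8}  ⟹  sig = [2:1,3]
  P = {0,6}:  v_{0} + v_{6} = 2·v_{1}  ⟹  sig = [2:2]
  P = {1,7}:  v_{1} + v_{7} = 2·v_{4}  ⟹  sig = [2:2]
  P = {2,6,8}:  v_{2} + v_{6} + v_{8} = 0  ⟹  sig = [3:]
  P = {1,4,8}:  v_{1} + v_{4} + v_{8} = v_{0}  ⟹  sig = [3:1]

Signatures (|P|; sorted positive RHS coefficients), sorted:
    |P|=2: 15 collections, coeffs (), (1), (1), (1), (1), (1), (1,1), (1,1), (1,2), (1,2), (1,2), (1,2), (1,3), (2), (2)
    |P|=3: 2 collections, coeffs (), (1)


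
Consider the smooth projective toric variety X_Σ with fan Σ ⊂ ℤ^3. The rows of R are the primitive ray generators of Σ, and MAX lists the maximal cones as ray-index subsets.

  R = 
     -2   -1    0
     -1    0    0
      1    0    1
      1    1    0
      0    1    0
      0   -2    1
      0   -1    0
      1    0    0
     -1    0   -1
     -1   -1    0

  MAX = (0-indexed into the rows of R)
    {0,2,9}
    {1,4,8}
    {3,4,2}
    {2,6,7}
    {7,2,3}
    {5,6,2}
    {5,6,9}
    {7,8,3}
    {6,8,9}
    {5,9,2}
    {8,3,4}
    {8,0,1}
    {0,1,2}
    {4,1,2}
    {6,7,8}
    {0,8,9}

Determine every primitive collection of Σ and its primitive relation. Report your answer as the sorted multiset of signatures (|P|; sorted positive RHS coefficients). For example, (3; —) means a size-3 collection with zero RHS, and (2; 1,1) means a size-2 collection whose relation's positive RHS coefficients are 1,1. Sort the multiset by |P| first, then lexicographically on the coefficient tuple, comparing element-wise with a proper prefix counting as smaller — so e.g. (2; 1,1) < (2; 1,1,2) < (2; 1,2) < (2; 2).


Σ has 22 primitive collections:

  • {1,7}:  v_{1} + v_{7} = 0  ⟹  sig = (2; —)
  • {2,8}:  v_{2} + v_{8} = 0  ⟹  sig = (2; —)
  • {3,9}:  v_{3} + v_{9} = 0  ⟹  sig = (2; —)
  • {4,6}:  v_{4} + v_{6} = 0  ⟹  sig = (2; —)
  • {0,3}:  v_{0} + v_{3} = v_{1}  ⟹  sig = (2; 1)
  • {0,7}:  v_{0} + v_{7} = v_{9}  ⟹  sig = (2; 1)
  • {1,3}:  v_{1} + v_{3} = v_{4}  ⟹  sig = (2; 1)
  • {1,6}:  v_{1} + v_{6} = v_{9}  ⟹  sig = (2; 1)
  • {1,9}:  v_{1} + v_{9} = v_{0}  ⟹  sig = (2; 1)
  • {3,6}:  v_{3} + v_{6} = v_{7}  ⟹  sig = (2; 1)
  • {4,7}:  v_{4} + v_{7} = v_{3}  ⟹  sig = (2; 1)
  • {4,9}:  v_{4} + v_{9} = v_{1}  ⟹  sig = (2; 1)
  • {7,9}:  v_{7} + v_{9} = v_{6}  ⟹  sig = (2; 1)
  • {3,5}:  v_{3} + v_{5} = v_{2} + v_{6}  ⟹  sig = (2; 1,1)
  • {4,5}:  v_{4} + v_{5} = v_{2} + v_{9}  ⟹  sig = (2; 1,1)
  • {5,8}:  v_{5} + v_{8} = v_{6} + v_{9}  ⟹  sig = (2; 1,1)
  • {1,5}:  v_{1} + v_{5} = v_{2} + 2·v_{9}  ⟹  sig = (2; 1,2)
  • {5,7}:  v_{5} + v_{7} = v_{2} + 2·v_{6}  ⟹  sig = (2; 1,2)
  • {0,5}:  v_{0} + v_{5} = v_{2} + 3·v_{9}  ⟹  sig = (2; 1,3)
  • {0,4}:  v_{0} + v_{4} = 2·v_{1}  ⟹  sig = (2; 2)
  • {0,6}:  v_{0} + v_{6} = 2·v_{9}  ⟹  sig = (2; 2)
  • {2,6,9}:  v_{2} + v_{6} + v_{9} = v_{5}  ⟹  sig = (3; 1)

so the primitive-relation signature multiset is
[(2; —), (2; —), (2; —), (2; —), (2; 1), (2; 1), (2; 1), (2; 1), (2; 1), (2; 1), (2; 1), (2; 1), (2; 1), (2; 1,1), (2; 1,1), (2; 1,1), (2; 1,2), (2; 1,2), (2; 1,3), (2; 2), (2; 2), (3; 1)]


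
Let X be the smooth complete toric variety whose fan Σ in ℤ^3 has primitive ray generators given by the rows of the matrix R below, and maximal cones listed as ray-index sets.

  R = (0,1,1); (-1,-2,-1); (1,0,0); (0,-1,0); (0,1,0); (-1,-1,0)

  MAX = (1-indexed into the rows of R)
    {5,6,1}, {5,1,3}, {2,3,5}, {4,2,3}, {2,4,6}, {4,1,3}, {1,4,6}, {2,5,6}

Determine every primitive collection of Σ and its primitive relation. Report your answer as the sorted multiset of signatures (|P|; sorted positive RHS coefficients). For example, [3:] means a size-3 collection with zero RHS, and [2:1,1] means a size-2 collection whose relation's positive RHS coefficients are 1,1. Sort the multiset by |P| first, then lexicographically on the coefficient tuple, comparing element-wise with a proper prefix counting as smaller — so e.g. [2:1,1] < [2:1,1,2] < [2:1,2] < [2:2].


The 3 primitive collections of Σ (r=6, n=3):

  P = {4,5}:  v_{4} + v_{5} = 0 — sig = [2:]
  P = {1,2}:  v_{1} + v_{2} = v_{6} — sig = [2:1]
  P = {3,6}:  v_{3} + v_{6} = v_{4} — sig = [2:1]

Sorted signature multiset PRS(X):
{ [2:],  [2:1] ×2 }


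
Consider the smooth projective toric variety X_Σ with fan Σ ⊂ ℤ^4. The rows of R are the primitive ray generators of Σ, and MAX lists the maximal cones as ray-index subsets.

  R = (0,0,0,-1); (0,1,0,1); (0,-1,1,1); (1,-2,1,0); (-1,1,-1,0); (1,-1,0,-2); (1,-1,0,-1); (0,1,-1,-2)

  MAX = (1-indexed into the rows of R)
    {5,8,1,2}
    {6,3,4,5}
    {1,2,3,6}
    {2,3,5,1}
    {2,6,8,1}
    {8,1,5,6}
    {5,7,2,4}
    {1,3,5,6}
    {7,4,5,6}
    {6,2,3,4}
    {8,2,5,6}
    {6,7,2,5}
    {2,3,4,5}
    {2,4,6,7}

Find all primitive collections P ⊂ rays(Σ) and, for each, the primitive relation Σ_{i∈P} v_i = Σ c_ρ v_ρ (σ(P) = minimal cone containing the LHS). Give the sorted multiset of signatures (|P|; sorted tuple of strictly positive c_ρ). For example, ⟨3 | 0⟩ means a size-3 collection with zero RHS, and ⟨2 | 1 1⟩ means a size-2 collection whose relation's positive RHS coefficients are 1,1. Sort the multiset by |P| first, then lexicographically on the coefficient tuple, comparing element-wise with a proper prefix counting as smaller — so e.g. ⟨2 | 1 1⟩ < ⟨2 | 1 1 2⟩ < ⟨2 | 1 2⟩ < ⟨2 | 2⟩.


Σ has 9 primitive collections:

  P={1,7}:  v_{1} + v_{7} = v_{6} ; sig = ⟨2 | 1⟩
  P={3,7}:  v_{3} + v_{7} = v_{4} ; sig = ⟨2 | 1⟩
  P={3,8}:  v_{3} + v_{8} = v_{1} ; sig = ⟨2 | 1⟩
  P={4,8}:  v_{4} + v_{8} = v_{6} ; sig = ⟨2 | 1⟩
  P={1,4}:  v_{1} + v_{4} = v_{3} + v_{6} ; sig = ⟨2 | 1 1⟩
  P={7,8}:  v_{7} + v_{8} = v_{2} + v_{5} + 2·v_{6} ; sig = ⟨2 | 1 1 2⟩
  P={2,3,5,6}:  v_{2} + v_{3} + v_{5} + v_{6} = 0 ; sig = ⟨4 | 0⟩
  P={1,2,5,6}:  v_{1} + v_{2} + v_{5} + v_{6} = v_{8} ; sig = ⟨4 | 1⟩
  P={2,4,5,6}:  v_{2} + v_{4} + v_{5} + v_{6} = v_{7} ; sig = ⟨4 | 1⟩

Signatures (|P|; sorted positive RHS coefficients), sorted:
    |P|=2: 6 collections, coeffs (1), (1), (1), (1), (1,1), (1,1,2)
    |P|=4: 3 collections, coeffs (), (1), (1)


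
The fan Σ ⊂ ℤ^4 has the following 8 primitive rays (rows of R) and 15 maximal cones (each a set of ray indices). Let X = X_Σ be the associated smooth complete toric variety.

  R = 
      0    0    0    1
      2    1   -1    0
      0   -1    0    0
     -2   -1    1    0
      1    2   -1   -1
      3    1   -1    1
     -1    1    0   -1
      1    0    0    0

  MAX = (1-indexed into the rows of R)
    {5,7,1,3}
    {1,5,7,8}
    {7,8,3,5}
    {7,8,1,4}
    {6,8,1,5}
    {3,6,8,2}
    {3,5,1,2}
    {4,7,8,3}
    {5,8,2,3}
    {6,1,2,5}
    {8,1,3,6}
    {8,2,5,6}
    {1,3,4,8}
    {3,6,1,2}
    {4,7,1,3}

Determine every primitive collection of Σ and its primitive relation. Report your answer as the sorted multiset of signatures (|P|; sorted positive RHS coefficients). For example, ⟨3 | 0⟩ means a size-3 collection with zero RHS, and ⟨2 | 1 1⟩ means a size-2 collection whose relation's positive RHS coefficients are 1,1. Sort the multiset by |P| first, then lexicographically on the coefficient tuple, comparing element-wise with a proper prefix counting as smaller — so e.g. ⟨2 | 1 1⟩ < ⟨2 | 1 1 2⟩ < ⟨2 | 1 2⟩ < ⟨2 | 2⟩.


The 9 primitive collections of Σ (r=8, n=4):

  {2,4}:  v_{2} + v_{4} = 0  ⇒ sig = ⟨2 | 0⟩
  {2,7}:  v_{2} + v_{7} = v_{5}  ⇒ sig = ⟨2 | 1⟩
  {4,5}:  v_{4} + v_{5} = v_{7}  ⇒ sig = ⟨2 | 1⟩
  {4,6}:  v_{4} + v_{6} = v_{1} + v_{8}  ⇒ sig = ⟨2 | 1 1⟩
  {6,7}:  v_{6} + v_{7} = v_{1} + v_{5} + v_{8}  ⇒ sig = ⟨2 | 1 1 1⟩
  {1,2,8}:  v_{1} + v_{2} + v_{8} = v_{6}  ⇒ sig = ⟨3 | 1⟩
  {3,5,6}:  v_{3} + v_{5} + v_{6} = 2·v_{2}  ⇒ sig = ⟨3 | 2⟩
  {1,3,7,8}:  v_{1} + v_{3} + v_{7} + v_{8} = 0  ⇒ sig = ⟨4 | 0⟩
  {1,3,5,8}:  v_{1} + v_{3} + v_{5} + v_{8} = v_{2}  ⇒ sig = ⟨4 | 1⟩

Signatures (|P|; sorted positive RHS coefficients), sorted:
    ⟨2 | 0⟩
    ⟨2 | 1⟩
    ⟨2 | 1⟩
    ⟨2 | 1 1⟩
    ⟨2 | 1 1 1⟩
    ⟨3 | 1⟩
    ⟨3 | 2⟩
    ⟨4 | 0⟩
    ⟨4 | 1⟩


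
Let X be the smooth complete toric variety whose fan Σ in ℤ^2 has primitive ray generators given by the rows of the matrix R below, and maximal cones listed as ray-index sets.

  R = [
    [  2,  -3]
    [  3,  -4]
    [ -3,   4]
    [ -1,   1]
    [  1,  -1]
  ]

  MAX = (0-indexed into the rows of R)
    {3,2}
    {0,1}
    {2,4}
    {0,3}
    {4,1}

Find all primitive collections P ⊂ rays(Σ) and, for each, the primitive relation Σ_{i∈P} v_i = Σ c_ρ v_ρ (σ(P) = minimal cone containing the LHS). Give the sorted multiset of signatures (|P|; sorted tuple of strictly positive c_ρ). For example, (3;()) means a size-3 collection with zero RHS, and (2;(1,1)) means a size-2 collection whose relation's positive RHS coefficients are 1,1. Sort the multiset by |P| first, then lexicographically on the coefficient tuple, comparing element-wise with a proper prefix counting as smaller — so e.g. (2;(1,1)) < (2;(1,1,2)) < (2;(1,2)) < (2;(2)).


Δ(Σ) — 5 vertices, 5 min non-faces:

  P = {1,2}:  v_{1} + v_{2} = 0  ⟹  sig = (2;())
  P = {3,4}:  v_{3} + v_{4} = 0  ⟹  sig = (2;())
  P = {0,2}:  v_{0} + v_{2} = v_{3}  ⟹  sig = (2;(1))
  P = {0,4}:  v_{0} + v_{4} = v_{1}  ⟹  sig = (2;(1))
  P = {1,3}:  v_{1} + v_{3} = v_{0}  ⟹  sig = (2;(1))

so the primitive-relation signature multiset is
{ (2;()) ×2,  (2;(1)) ×3 }


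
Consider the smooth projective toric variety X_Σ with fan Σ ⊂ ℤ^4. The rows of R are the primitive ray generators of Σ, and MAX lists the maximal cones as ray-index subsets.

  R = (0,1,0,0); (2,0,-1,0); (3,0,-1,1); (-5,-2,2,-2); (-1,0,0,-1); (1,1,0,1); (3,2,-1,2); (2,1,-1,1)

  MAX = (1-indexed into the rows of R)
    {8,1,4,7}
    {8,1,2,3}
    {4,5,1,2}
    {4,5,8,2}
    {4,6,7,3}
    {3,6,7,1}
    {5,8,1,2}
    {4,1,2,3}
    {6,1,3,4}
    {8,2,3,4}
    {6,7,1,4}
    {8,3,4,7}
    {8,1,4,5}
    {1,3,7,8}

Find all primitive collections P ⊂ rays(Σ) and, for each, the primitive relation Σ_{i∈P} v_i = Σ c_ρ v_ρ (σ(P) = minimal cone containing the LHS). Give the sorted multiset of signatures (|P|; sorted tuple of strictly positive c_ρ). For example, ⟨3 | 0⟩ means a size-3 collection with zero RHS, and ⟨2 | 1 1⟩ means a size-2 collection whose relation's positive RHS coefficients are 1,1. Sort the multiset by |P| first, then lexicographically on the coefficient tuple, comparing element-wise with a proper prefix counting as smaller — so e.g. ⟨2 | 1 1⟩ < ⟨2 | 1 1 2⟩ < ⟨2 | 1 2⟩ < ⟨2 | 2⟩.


Minimal non-faces — 9 found among 8 rays, 14 max cones:

  {3,5}:  v_{3} + v_{5} = v_{2}  ⟹  sig = ⟨2 | 1⟩
  {5,6}:  v_{5} + v_{6} = v_{1}  ⟹  sig = ⟨2 | 1⟩
  {6,8}:  v_{6} + v_{8} = v_{7}  ⟹  sig = ⟨2 | 1⟩
  {2,6}:  v_{2} + v_{6} = v_{1} + v_{3}  ⟹  sig = ⟨2 | 1 1⟩
  {5,7}:  v_{5} + v_{7} = v_{1} + v_{8}  ⟹  sig = ⟨2 | 1 1⟩
  {2,7}:  v_{2} + v_{7} = v_{1} + v_{3} + v_{8}  ⟹  sig = ⟨2 | 1 1 1⟩
  {1,3,4,8}:  v_{1} + v_{3} + v_{4} + v_{8} = 0  ⟹  sig = ⟨4 | 0⟩
  {1,2,4,8}:  v_{1} + v_{2} + v_{4} + v_{8} = v_{5}  ⟹  sig = ⟨4 | 1⟩
  {1,3,4,7}:  v_{1} + v_{3} + v_{4} + v_{7} = v_{6}  ⟹  sig = ⟨4 | 1⟩

Signatures (|P|; sorted positive RHS coefficients), sorted:
    |P|=2: 6 collections, coeffs (1), (1), (1), (1,1), (1,1), (1,1,1)
    |P|=4: 3 collections, coeffs (), (1), (1)


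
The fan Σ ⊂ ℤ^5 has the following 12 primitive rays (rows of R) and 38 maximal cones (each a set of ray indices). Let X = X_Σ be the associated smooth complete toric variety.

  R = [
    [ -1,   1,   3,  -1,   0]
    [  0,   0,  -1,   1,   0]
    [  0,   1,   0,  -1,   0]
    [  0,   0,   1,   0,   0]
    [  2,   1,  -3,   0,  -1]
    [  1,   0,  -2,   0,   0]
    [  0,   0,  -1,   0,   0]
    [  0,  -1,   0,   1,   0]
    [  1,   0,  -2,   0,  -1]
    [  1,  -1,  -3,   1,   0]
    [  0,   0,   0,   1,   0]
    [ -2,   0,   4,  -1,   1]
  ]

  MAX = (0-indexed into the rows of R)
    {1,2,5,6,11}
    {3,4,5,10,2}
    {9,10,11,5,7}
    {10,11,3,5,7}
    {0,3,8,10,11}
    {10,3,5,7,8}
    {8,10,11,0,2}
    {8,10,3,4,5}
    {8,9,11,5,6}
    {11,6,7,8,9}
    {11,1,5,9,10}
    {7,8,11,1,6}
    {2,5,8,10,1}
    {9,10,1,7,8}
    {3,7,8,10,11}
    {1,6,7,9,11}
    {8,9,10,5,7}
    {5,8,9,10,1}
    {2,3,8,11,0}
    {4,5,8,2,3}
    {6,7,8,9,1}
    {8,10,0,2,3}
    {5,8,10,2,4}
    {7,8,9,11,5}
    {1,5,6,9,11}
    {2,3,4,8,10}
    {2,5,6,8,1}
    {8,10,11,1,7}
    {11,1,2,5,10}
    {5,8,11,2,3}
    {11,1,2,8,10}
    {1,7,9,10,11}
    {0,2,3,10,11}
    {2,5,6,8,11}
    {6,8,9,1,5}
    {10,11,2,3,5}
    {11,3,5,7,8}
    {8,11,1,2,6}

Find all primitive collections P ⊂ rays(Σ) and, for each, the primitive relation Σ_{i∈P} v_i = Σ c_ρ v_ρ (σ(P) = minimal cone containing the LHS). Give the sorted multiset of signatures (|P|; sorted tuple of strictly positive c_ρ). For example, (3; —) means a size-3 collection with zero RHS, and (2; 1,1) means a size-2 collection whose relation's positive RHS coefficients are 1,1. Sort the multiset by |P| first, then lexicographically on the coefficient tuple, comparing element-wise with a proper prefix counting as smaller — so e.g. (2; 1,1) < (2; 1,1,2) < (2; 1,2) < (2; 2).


25 minimal non-faces of Δ(Σ) (on 12 rays):

  • {0,9}:  v_{0} + v_{9} = 0 ; sig = (2; —)
  • {2,7}:  v_{2} + v_{7} = 0 ; sig = (2; —)
  • {3,6}:  v_{3} + v_{6} = 0 ; sig = (2; —)
  • {1,3}:  v_{1} + v_{3} = v_{10} ; sig = (2; 1)
  • {6,10}:  v_{6} + v_{10} = v_{1} ; sig = (2; 1)
  • {0,5}:  v_{0} + v_{5} = v_{2} + v_{3} ; sig = (2; 1,1)
  • {2,9}:  v_{2} + v_{9} = v_{5} + v_{6} ; sig = (2; 1,1)
  • {3,9}:  v_{3} + v_{9} = v_{5} + v_{7} ; sig = (2; 1,1)
  • {4,11}:  v_{4} + v_{11} = v_{2} + v_{3} ; sig = (2; 1,1)
  • {0,6}:  v_{0} + v_{6} = v_{2} + v_{8} + v_{10} + v_{11} ; sig = (2; 1,1,1,1)
  • {0,7}:  v_{0} + v_{7} = v_{3} + v_{8} + v_{10} + v_{11} ; sig = (2; 1,1,1,1)
  • {4,6}:  v_{4} + v_{6} = v_{2} + v_{5} + v_{8} + v_{10} ; sig = (2; 1,1,1,1)
  • {4,7}:  v_{4} + v_{7} = v_{3} + v_{5} + v_{8} + v_{10} ; sig = (2; 1,1,1,1)
  • {0,1}:  v_{0} + v_{1} = v_{2} + v_{8} + 2·v_{10} + v_{11} ; sig = (2; 1,1,1,2)
  • {1,4}:  v_{1} + v_{4} = v_{2} + v_{5} + v_{8} + 2·v_{10} ; sig = (2; 1,1,1,2)
  • {4,9}:  v_{4} + v_{9} = 2·v_{5} + v_{8} + v_{10} ; sig = (2; 1,1,2)
  • {0,4}:  v_{0} + v_{4} = 2·v_{2} + 2·v_{3} + v_{8} + v_{10} ; sig = (2; 1,1,2,2)
  • {5,6,7}:  v_{5} + v_{6} + v_{7} = v_{9} ; sig = (3; 1)
  • {1,5,7}:  v_{1} + v_{5} + v_{7} = v_{9} + v_{10} ; sig = (3; 1,1)
  • {5,8,10,11}:  v_{5} + v_{8} + v_{10} + v_{11} = 0 ; sig = (4; —)
  • {1,5,8,11}:  v_{1} + v_{5} + v_{8} + v_{11} = v_{6} ; sig = (4; 1)
  • {8,9,10,11}:  v_{8} + v_{9} + v_{10} + v_{11} = v_{6} + v_{7} ; sig = (4; 1,1)
  • {1,8,9,11}:  v_{1} + v_{8} + v_{9} + v_{11} = 2·v_{6} + v_{7} ; sig = (4; 1,2)
  • {2,3,5,8,10}:  v_{2} + v_{3} + v_{5} + v_{8} + v_{10} = v_{4} ; sig = (5; 1)
  • {2,3,8,10,11}:  v_{2} + v_{3} + v_{8} + v_{10} + v_{11} = v_{0} ; sig = (5; 1)

Hence PRS(X_Σ) =
    (2; —)
    (2; —)
    (2; —)
    (2; 1)
    (2; 1)
    (2; 1,1)
    (2; 1,1)
    (2; 1,1)
    (2; 1,1)
    (2; 1,1,1,1)
    (2; 1,1,1,1)
    (2; 1,1,1,1)
    (2; 1,1,1,1)
    (2; 1,1,1,2)
    (2; 1,1,1,2)
    (2; 1,1,2)
    (2; 1,1,2,2)
    (3; 1)
    (3; 1,1)
    (4; —)
    (4; 1)
    (4; 1,1)
    (4; 1,2)
    (5; 1)
    (5; 1)


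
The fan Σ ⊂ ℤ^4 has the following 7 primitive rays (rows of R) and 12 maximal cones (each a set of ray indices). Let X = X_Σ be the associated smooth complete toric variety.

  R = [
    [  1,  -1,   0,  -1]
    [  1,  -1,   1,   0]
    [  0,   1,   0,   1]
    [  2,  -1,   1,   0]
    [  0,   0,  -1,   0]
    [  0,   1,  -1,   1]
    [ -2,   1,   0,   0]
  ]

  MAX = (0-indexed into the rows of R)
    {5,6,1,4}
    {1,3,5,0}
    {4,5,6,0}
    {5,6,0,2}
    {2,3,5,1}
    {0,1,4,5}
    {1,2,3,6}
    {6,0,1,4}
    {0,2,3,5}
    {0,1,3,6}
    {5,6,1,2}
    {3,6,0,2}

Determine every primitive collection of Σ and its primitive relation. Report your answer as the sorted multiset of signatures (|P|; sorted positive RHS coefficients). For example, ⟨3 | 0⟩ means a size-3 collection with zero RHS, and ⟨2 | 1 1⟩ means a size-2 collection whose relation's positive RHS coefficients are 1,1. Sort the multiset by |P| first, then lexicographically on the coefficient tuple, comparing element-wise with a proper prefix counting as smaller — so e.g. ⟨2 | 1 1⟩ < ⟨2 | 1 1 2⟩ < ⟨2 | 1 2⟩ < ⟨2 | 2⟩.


|primitive collections| = 5. Relations:

  P={2,4}:  v_{2} + v_{4} = v_{5}  ⇒ sig = ⟨2 | 1⟩
  P={3,4}:  v_{3} + v_{4} = v_{0} + v_{1} + v_{5}  ⇒ sig = ⟨2 | 1 1 1⟩
  P={0,1,2}:  v_{0} + v_{1} + v_{2} = v_{3}  ⇒ sig = ⟨3 | 1⟩
  P={3,5,6}:  v_{3} + v_{5} + v_{6} = v_{2}  ⇒ sig = ⟨3 | 1⟩
  P={0,1,5,6}:  v_{0} + v_{1} + v_{5} + v_{6} = 0  ⇒ sig = ⟨4 | 0⟩

Hence PRS(X_Σ) =
    ⟨2 | 1⟩
    ⟨2 | 1 1 1⟩
    ⟨3 | 1⟩
    ⟨3 | 1⟩
    ⟨4 | 0⟩


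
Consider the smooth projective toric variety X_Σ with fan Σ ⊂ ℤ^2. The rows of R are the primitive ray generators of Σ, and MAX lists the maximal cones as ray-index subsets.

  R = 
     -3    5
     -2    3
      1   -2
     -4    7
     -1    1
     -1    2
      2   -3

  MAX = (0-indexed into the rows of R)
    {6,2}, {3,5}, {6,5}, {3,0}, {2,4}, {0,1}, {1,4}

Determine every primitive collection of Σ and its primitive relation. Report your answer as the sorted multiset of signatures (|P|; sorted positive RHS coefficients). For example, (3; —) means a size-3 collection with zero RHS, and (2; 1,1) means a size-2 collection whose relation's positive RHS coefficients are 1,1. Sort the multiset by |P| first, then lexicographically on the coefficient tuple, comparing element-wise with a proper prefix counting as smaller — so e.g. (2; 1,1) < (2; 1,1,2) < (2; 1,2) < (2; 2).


14 collections generate NE(X_Σ); each relation:

  • {1,6}:  v_{1} + v_{6} = 0 — sig = (2; —)
  • {2,5}:  v_{2} + v_{5} = 0 — sig = (2; —)
  • {0,2}:  v_{0} + v_{2} = v_{1} — sig = (2; 1)
  • {0,5}:  v_{0} + v_{5} = v_{3} — sig = (2; 1)
  • {0,6}:  v_{0} + v_{6} = v_{5} — sig = (2; 1)
  • {1,2}:  v_{1} + v_{2} = v_{4} — sig = (2; 1)
  • {1,5}:  v_{1} + v_{5} = v_{0} — sig = (2; 1)
  • {2,3}:  v_{2} + v_{3} = v_{0} — sig = (2; 1)
  • {4,5}:  v_{4} + v_{5} = v_{1} — sig = (2; 1)
  • {4,6}:  v_{4} + v_{6} = v_{2} — sig = (2; 1)
  • {3,4}:  v_{3} + v_{4} = v_{0} + v_{1} — sig = (2; 1,1)
  • {0,4}:  v_{0} + v_{4} = 2·v_{1} — sig = (2; 2)
  • {1,3}:  v_{1} + v_{3} = 2·v_{0} — sig = (2; 2)
  • {3,6}:  v_{3} + v_{6} = 2·v_{5} — sig = (2; 2)

Sorted signature multiset PRS(X):
    |P|=2: 14 collections, coeffs (), (), (1), (1), (1), (1), (1), (1), (1), (1), (1,1), (2), (2), (2)


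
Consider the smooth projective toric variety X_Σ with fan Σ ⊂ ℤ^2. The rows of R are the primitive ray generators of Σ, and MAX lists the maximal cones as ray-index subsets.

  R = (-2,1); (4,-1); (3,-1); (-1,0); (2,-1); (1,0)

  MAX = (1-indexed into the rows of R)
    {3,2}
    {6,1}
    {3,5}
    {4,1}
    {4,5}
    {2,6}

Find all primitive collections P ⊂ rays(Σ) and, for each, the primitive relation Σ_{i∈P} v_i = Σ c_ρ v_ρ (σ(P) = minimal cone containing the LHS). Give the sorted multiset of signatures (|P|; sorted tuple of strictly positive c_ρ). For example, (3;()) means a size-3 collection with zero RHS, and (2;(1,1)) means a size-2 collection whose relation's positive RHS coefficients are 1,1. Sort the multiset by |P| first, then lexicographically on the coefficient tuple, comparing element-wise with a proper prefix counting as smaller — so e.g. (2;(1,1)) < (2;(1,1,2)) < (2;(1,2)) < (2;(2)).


Σ has 9 primitive collections:

  {1,5}:  v_{1} + v_{5} = 0  →  sig = (2;())
  {4,6}:  v_{4} + v_{6} = 0  →  sig = (2;())
  {1,3}:  v_{1} + v_{3} = v_{6}  →  sig = (2;(1))
  {2,4}:  v_{2} + v_{4} = v_{3}  →  sig = (2;(1))
  {3,4}:  v_{3} + v_{4} = v_{5}  →  sig = (2;(1))
  {3,6}:  v_{3} + v_{6} = v_{2}  →  sig = (2;(1))
  {5,6}:  v_{5} + v_{6} = v_{3}  →  sig = (2;(1))
  {1,2}:  v_{1} + v_{2} = 2·v_{6}  →  sig = (2;(2))
  {2,5}:  v_{2} + v_{5} = 2·v_{3}  →  sig = (2;(2))

Hence PRS(X_Σ) =
[(2;()), (2;()), (2;(1)), (2;(1)), (2;(1)), (2;(1)), (2;(1)), (2;(2)), (2;(2))]


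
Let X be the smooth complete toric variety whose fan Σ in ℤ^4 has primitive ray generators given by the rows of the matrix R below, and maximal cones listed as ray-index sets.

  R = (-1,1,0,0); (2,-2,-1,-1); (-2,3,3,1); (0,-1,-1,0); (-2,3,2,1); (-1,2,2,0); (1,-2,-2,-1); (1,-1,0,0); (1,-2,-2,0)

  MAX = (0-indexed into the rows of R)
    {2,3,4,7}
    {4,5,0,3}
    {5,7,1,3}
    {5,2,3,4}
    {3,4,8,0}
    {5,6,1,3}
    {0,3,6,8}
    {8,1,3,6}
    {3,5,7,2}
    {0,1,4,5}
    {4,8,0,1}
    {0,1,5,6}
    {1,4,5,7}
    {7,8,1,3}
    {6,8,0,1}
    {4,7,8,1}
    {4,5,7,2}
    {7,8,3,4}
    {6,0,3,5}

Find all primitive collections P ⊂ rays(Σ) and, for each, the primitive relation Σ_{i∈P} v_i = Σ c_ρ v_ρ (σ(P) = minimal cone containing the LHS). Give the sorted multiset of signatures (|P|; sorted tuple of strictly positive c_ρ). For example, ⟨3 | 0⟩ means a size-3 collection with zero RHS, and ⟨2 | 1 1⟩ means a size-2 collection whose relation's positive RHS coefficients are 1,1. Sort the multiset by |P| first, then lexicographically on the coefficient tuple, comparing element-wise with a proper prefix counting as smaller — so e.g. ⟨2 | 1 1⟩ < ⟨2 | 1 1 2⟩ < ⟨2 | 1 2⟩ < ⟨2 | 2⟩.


|primitive collections| = 11. Relations:

  P = {0,7}:  v_{0} + v_{7} = 0 — sig = ⟨2 | 0⟩
  P = {5,8}:  v_{5} + v_{8} = 0 — sig = ⟨2 | 0⟩
  P = {4,6}:  v_{4} + v_{6} = v_{0} — sig = ⟨2 | 1⟩
  P = {1,2}:  v_{1} + v_{2} = v_{5} + v_{7} — sig = ⟨2 | 1 1⟩
  P = {2,6}:  v_{2} + v_{6} = v_{3} + v_{5} — sig = ⟨2 | 1 1⟩
  P = {6,7}:  v_{6} + v_{7} = v_{1} + v_{3} — sig = ⟨2 | 1 1⟩
  P = {0,2}:  v_{0} + v_{2} = v_{3} + v_{4} + v_{5} — sig = ⟨2 | 1 1 1⟩
  P = {2,8}:  v_{2} + v_{8} = v_{3} + v_{4} + v_{7} — sig = ⟨2 | 1 1 1⟩
  P = {1,3,4}:  v_{1} + v_{3} + v_{4} = 0 — sig = ⟨3 | 0⟩
  P = {0,1,3}:  v_{0} + v_{1} + v_{3} = v_{6} — sig = ⟨3 | 1⟩
  P = {3,4,5,7}:  v_{3} + v_{4} + v_{5} + v_{7} = v_{2} — sig = ⟨4 | 1⟩

Hence PRS(X_Σ) =
[⟨2 | 0⟩, ⟨2 | 0⟩, ⟨2 | 1⟩, ⟨2 | 1 1⟩, ⟨2 | 1 1⟩, ⟨2 | 1 1⟩, ⟨2 | 1 1 1⟩, ⟨2 | 1 1 1⟩, ⟨3 | 0⟩, ⟨3 | 1⟩, ⟨4 | 1⟩]


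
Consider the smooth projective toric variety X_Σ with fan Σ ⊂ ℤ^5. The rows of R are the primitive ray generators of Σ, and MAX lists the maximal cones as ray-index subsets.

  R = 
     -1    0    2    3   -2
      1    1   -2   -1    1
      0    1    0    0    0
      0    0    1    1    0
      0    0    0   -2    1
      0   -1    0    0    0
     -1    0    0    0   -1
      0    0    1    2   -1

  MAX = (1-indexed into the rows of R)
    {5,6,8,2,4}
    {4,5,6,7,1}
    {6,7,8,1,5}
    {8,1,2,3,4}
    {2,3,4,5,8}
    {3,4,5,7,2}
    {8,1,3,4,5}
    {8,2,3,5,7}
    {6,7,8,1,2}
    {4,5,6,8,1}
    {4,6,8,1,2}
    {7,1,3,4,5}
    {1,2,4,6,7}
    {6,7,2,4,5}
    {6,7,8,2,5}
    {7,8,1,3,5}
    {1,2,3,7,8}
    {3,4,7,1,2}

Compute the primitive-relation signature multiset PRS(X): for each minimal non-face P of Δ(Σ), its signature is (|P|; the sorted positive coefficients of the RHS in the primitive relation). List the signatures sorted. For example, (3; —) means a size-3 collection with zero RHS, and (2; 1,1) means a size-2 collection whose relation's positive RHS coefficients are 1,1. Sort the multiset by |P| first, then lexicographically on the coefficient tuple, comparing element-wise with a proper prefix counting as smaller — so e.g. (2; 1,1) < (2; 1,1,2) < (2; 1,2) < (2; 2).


Σ has 3 primitive collections:

  • {3,6}:  v_{3} + v_{6} = 0 ; sig = (2; —)
  • {1,2,5}:  v_{1} + v_{2} + v_{5} = v_{3} ; sig = (3; 1)
  • {4,7,8}:  v_{4} + v_{7} + v_{8} = v_{1} ; sig = (3; 1)

Signatures (|P|; sorted positive RHS coefficients), sorted:
[(2; —), (3; 1), (3; 1)]


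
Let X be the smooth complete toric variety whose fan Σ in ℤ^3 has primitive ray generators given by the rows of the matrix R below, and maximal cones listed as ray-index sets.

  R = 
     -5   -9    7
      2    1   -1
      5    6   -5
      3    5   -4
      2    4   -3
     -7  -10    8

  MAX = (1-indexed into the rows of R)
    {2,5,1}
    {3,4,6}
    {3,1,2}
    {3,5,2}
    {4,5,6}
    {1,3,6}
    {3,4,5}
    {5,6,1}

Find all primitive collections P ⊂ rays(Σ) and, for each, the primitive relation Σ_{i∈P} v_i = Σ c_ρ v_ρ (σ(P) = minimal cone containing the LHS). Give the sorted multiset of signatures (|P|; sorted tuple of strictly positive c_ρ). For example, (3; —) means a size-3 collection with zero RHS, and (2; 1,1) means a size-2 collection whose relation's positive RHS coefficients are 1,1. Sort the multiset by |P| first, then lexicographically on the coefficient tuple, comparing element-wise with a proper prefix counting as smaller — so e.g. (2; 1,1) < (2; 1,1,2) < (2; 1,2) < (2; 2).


Δ(Σ) — 6 vertices, 5 min non-faces:

  • {2,4}:  v_{2} + v_{4} = v_{3} ; sig = (2; 1)
  • {2,6}:  v_{2} + v_{6} = v_{1} ; sig = (2; 1)
  • {1,4}:  v_{1} + v_{4} = v_{3} + v_{6} ; sig = (2; 1,1)
  • {3,5,6}:  v_{3} + v_{5} + v_{6} = 0 ; sig = (3; —)
  • {1,3,5}:  v_{1} + v_{3} + v_{5} = v_{2} ; sig = (3; 1)

Sorted signature multiset PRS(X):
{ (2; 1) ×2,  (2; 1,1),  (3; —),  (3; 1) }
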